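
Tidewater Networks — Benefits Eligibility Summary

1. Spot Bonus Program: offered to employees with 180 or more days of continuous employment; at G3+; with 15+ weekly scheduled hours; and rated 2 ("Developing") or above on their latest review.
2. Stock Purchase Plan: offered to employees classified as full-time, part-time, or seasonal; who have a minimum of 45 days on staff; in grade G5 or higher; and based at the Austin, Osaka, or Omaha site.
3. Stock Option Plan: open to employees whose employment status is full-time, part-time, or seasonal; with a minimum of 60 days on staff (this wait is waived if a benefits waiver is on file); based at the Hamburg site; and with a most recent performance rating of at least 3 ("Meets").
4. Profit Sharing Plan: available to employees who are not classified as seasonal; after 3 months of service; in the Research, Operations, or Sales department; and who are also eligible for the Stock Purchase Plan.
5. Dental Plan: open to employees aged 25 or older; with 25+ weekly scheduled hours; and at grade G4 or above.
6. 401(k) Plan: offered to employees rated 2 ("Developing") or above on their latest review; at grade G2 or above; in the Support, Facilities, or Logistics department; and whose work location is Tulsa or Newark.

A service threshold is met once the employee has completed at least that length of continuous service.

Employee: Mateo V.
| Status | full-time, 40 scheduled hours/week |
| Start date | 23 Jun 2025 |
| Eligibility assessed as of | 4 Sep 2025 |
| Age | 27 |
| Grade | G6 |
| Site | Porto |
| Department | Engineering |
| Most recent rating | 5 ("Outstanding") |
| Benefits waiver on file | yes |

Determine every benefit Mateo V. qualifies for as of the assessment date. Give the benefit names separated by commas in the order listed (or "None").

Dental Plan

Service from 23 Jun 2025 to 4 Sep 2025: 73 days.
Spot Bonus Program — service 73 days < 180 days ✗ → not eligible.
Stock Purchase Plan — status full-time ✓; service 73 days ≥ 45 days ✓; grade G6 ≥ G5 ✓; site Porto ✗ (not Austin, Osaka, or Omaha) → not eligible.
Stock Option Plan — status full-time ✓; benefits waiver on file ✓; site Porto ✗ (not Hamburg) → not eligible.
Profit Sharing Plan — status full-time ✓ (not excluded); service 73 days < 3 months (≈90 days) ✗ → not eligible.
Dental Plan — age 27 ≥ 25 ✓; 40 hrs/wk ≥ 25 ✓; grade G6 ≥ G4 ✓ → eligible.
401(k) Plan — rating 5 ≥ 2 ✓; grade G6 ≥ G2 ✓; dept Engineering ✗ → not eligible.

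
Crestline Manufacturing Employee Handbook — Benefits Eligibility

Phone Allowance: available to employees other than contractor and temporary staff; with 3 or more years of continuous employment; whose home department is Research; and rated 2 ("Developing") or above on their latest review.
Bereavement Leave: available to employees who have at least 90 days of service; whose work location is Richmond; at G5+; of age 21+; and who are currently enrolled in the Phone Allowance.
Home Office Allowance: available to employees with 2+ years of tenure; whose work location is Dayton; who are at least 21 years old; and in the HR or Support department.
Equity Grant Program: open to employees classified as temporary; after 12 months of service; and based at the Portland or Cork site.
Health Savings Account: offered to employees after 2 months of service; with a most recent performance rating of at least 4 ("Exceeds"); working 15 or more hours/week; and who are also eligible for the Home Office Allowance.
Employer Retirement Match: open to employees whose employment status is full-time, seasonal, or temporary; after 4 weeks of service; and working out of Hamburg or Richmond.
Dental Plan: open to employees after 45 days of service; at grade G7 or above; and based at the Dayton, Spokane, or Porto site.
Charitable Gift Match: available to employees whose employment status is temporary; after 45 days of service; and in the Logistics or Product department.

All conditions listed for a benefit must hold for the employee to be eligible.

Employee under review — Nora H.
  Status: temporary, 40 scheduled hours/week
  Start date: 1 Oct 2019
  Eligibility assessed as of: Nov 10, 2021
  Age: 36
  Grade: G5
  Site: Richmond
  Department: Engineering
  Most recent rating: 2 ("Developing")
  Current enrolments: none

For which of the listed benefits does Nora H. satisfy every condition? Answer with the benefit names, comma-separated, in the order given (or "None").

Service from 1 Oct 2019 to Nov 10, 2021: 771 days.
Phone Allowance — status temporary ✗ (excluded) → not eligible.
Bereavement Leave — service 771 days ≥ 90 days ✓; site Richmond ✓; grade G5 ≥ G5 ✓; age 36 ≥ 21 ✓; not enrolled in Phone Allowance ✗ → not eligible.
Home Office Allowance — service 771 days ≥ 2 years (≈730 days) ✓; site Richmond ✗ (not Dayton) → not eligible.
Equity Grant Program — status temporary ✓; service 771 days ≥ 12 months (≈360 days) ✓; site Richmond ✗ (not Portland or Cork) → not eligible.
Health Savings Account — service 771 days ≥ 2 months (≈60 days) ✓; rating 2 < 4 ✗ → not eligible.
Employer Retirement Match — status temporary ✓; service 771 days ≥ 4 weeks (≈28 days) ✓; site Richmond ✓ → eligible.
Dental Plan — service 771 days ≥ 45 days ✓; grade G5 < G7 ✗ → not eligible.
Charitable Gift Match — status temporary ✓; service 771 days ≥ 45 days ✓; dept Engineering ✗ → not eligible.

Employer Retirement Match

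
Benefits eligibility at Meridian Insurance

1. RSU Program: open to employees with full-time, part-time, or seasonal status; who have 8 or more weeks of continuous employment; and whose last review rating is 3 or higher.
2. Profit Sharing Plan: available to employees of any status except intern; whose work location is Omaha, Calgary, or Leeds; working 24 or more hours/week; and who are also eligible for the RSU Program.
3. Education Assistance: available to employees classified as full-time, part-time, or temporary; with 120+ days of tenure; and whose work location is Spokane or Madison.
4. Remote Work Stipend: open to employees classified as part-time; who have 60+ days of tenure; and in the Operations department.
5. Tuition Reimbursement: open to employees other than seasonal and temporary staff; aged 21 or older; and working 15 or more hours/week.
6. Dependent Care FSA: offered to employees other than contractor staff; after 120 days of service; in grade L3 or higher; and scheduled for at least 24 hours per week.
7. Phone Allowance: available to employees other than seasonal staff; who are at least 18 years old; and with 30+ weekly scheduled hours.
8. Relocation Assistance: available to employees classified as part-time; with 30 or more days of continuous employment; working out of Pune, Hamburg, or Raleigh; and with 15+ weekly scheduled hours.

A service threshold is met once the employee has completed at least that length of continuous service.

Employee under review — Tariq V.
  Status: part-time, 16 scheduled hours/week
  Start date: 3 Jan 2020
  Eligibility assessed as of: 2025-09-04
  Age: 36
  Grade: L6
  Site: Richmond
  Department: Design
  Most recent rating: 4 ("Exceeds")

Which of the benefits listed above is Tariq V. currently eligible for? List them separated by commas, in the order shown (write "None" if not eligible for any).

RSU Program, Tuition Reimbursement

Service from 3 Jan 2020 to 2025-09-04: 2071 days.
RSU Program — status part-time ✓; service 2071 days ≥ 8 weeks (≈56 days) ✓; rating 4 ≥ 3 ✓ → eligible.
Profit Sharing Plan — status part-time ✓ (not excluded); site Richmond ✗ (not Omaha, Calgary, or Leeds) → not eligible.
Education Assistance — status part-time ✓; service 2071 days ≥ 120 days ✓; site Richmond ✗ (not Spokane or Madison) → not eligible.
Remote Work Stipend — status part-time ✓; service 2071 days ≥ 60 days ✓; dept Design ✗ → not eligible.
Tuition Reimbursement — status part-time ✓ (not excluded); age 36 ≥ 21 ✓; 16 hrs/wk ≥ 15 ✓ → eligible.
Dependent Care FSA — status part-time ✓ (not excluded); service 2071 days ≥ 120 days ✓; grade L6 ≥ L3 ✓; 16 hrs/wk < 24 ✗ → not eligible.
Phone Allowance — status part-time ✓ (not excluded); age 36 ≥ 18 ✓; 16 hrs/wk < 30 ✗ → not eligible.
Relocation Assistance — status part-time ✓; service 2071 days ≥ 30 days ✓; site Richmond ✗ (not Pune, Hamburg, or Raleigh) → not eligible.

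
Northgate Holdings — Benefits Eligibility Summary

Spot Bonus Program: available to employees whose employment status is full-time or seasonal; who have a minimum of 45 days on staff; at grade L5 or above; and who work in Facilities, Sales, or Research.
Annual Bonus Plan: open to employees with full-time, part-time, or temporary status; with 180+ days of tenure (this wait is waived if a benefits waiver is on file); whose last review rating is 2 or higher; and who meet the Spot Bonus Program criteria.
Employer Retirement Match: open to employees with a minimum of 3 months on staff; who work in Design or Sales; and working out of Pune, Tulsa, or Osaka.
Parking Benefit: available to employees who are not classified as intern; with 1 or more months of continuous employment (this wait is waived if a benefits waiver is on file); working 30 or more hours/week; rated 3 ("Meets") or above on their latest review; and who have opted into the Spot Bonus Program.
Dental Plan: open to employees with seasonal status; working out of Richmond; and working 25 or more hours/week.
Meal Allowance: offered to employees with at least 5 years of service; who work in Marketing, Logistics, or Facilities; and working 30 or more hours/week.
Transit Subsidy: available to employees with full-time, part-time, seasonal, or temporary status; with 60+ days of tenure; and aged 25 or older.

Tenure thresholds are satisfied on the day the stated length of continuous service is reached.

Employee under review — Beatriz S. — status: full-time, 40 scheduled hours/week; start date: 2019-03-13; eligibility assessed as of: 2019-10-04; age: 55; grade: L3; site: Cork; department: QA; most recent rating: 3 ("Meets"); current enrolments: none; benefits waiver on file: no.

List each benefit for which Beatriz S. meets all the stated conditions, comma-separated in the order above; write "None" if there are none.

Transit Subsidy

Service from 2019-03-13 to 2019-10-04: 205 days.
Spot Bonus Program — status full-time ✓; service 205 days ≥ 45 days ✓; grade L3 < L5 ✗ → not eligible.
Annual Bonus Plan — status full-time ✓; no waiver, service 205 days ≥ 180 days ✓; rating 3 ≥ 2 ✓; not eligible for Spot Bonus Program ✗ → not eligible.
Employer Retirement Match — service 205 days ≥ 3 months (≈90 days) ✓; dept QA ✗ → not eligible.
Parking Benefit — status full-time ✓ (not excluded); no waiver, service 205 days ≥ 1 month (≈30 days) ✓; 40 hrs/wk ≥ 30 ✓; rating 3 ≥ 3 ✓; not enrolled in Spot Bonus Program ✗ → not eligible.
Dental Plan — status full-time ✗ (requires seasonal) → not eligible.
Meal Allowance — service 205 days < 5 years (≈1825 days) ✗ → not eligible.
Transit Subsidy — status full-time ✓; service 205 days ≥ 60 days ✓; age 55 ≥ 25 ✓ → eligible.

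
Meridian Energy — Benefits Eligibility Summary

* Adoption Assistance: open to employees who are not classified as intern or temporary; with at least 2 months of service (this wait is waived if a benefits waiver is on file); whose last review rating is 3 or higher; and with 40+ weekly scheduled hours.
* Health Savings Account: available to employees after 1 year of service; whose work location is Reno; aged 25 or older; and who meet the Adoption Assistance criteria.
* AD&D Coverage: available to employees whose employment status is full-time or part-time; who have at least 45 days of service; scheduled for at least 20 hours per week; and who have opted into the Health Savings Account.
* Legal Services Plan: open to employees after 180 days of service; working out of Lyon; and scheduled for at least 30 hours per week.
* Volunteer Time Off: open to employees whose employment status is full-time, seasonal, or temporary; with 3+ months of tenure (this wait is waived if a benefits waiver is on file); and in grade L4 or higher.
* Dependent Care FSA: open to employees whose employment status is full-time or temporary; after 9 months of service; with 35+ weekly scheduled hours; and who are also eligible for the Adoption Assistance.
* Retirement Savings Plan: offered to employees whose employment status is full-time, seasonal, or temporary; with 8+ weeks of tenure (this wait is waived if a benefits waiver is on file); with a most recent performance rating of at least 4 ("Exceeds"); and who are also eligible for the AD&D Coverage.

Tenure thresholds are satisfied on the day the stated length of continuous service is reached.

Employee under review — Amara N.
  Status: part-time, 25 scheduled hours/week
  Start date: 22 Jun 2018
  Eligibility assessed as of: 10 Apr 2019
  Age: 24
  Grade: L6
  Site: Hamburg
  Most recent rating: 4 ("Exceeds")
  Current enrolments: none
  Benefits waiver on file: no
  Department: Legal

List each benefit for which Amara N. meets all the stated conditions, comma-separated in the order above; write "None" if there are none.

Service from 22 Jun 2018 to 10 Apr 2019: 292 days.
Adoption Assistance — status part-time ✓ (not excluded); no waiver, service 292 days ≥ 2 months (≈60 days) ✓; rating 4 ≥ 3 ✓; 25 hrs/wk < 40 ✗ → not eligible.
Health Savings Account — service 292 days < 1 year (≈365 days) ✗ → not eligible.
AD&D Coverage — status part-time ✓; service 292 days ≥ 45 days ✓; 25 hrs/wk ≥ 20 ✓; not enrolled in Health Savings Account ✗ → not eligible.
Legal Services Plan — service 292 days ≥ 180 days ✓; site Hamburg ✗ (not Lyon) → not eligible.
Volunteer Time Off — status part-time ✗ (requires full-time, seasonal, or temporary) → not eligible.
Dependent Care FSA — status part-time ✗ (requires full-time or temporary) → not eligible.
Retirement Savings Plan — status part-time ✗ (requires full-time, seasonal, or temporary) → not eligible.

None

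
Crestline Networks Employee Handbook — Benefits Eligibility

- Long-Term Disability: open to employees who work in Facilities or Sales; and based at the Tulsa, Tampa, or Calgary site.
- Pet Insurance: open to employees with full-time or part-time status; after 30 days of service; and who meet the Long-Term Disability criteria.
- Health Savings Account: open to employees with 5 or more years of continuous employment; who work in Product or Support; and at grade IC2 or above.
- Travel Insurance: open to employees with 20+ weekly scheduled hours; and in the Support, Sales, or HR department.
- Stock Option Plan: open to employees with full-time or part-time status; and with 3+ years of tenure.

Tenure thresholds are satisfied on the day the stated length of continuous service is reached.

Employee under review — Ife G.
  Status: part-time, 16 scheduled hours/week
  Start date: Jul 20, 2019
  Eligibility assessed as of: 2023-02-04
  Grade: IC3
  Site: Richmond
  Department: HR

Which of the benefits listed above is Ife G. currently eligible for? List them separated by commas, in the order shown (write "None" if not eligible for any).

Stock Option Plan

Service from Jul 20, 2019 to 2023-02-04: 1295 days.
Long-Term Disability — dept HR ✗ → not eligible.
Pet Insurance — status part-time ✓; service 1295 days ≥ 30 days ✓; not eligible for Long-Term Disability ✗ → not eligible.
Health Savings Account — service 1295 days < 5 years (≈1825 days) ✗ → not eligible.
Travel Insurance — 16 hrs/wk < 20 ✗ → not eligible.
Stock Option Plan — status part-time ✓; service 1295 days ≥ 3 years (≈1095 days) ✓ → eligible.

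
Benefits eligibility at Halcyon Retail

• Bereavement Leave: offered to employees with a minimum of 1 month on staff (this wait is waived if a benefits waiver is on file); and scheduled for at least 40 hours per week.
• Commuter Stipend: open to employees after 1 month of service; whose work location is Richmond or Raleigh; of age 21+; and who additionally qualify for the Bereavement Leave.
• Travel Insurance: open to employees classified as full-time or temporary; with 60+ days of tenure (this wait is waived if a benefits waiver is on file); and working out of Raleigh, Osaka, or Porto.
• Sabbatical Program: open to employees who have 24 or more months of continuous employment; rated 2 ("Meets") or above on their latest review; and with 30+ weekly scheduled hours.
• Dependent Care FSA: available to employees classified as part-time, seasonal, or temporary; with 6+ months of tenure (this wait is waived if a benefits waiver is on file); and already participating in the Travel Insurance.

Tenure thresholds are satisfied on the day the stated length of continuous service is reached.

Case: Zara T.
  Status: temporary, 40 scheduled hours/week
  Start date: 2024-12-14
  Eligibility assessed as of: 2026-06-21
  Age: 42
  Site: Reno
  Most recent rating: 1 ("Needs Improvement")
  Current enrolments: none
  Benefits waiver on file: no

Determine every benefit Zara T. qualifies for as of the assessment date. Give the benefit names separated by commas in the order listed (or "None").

Bereavement Leave

Service from 2024-12-14 to 2026-06-21: 554 days.
Bereavement Leave — no waiver, service 554 days ≥ 1 month (≈30 days) ✓; 40 hrs/wk ≥ 40 ✓ → eligible.
Commuter Stipend — service 554 days ≥ 1 month (≈30 days) ✓; site Reno ✗ (not Richmond or Raleigh) → not eligible.
Travel Insurance — status temporary ✓; no waiver, service 554 days ≥ 60 days ✓; site Reno ✗ (not Raleigh, Osaka, or Porto) → not eligible.
Sabbatical Program — service 554 days < 24 months (≈720 days) ✗ → not eligible.
Dependent Care FSA — status temporary ✓; no waiver, service 554 days ≥ 6 months (≈180 days) ✓; not enrolled in Travel Insurance ✗ → not eligible.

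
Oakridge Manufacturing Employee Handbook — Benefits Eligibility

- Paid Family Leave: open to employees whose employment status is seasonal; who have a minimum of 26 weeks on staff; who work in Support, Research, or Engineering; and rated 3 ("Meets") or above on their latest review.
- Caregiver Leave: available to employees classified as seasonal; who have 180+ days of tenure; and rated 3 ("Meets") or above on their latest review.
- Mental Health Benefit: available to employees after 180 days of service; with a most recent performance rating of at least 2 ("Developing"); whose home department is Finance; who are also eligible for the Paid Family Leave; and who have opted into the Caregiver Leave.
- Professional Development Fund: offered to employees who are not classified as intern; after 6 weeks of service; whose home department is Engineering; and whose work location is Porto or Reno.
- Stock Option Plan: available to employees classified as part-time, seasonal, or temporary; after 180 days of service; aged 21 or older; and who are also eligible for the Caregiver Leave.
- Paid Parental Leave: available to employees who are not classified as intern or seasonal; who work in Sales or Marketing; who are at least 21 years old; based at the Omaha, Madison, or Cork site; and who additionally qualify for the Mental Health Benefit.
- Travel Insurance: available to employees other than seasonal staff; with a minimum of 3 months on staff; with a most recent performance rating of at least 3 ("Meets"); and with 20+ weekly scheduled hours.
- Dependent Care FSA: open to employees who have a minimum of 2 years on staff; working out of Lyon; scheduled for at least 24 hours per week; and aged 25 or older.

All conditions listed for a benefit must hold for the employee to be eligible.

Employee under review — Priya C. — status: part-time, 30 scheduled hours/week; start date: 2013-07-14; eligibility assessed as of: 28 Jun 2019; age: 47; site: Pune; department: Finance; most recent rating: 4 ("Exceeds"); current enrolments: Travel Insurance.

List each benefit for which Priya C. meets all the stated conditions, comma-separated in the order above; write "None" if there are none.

Service from 2013-07-14 to 28 Jun 2019: 2175 days.
Paid Family Leave — status part-time ✗ (requires seasonal) → not eligible.
Caregiver Leave — status part-time ✗ (requires seasonal) → not eligible.
Mental Health Benefit — service 2175 days ≥ 180 days ✓; rating 4 ≥ 2 ✓; dept Finance ✓; not eligible for Paid Family Leave ✗ → not eligible.
Professional Development Fund — status part-time ✓ (not excluded); service 2175 days ≥ 6 weeks (≈42 days) ✓; dept Finance ✗ → not eligible.
Stock Option Plan — status part-time ✓; service 2175 days ≥ 180 days ✓; age 47 ≥ 21 ✓; not eligible for Caregiver Leave ✗ → not eligible.
Paid Parental Leave — status part-time ✓ (not excluded); dept Finance ✗ → not eligible.
Travel Insurance — status part-time ✓ (not excluded); service 2175 days ≥ 3 months (≈90 days) ✓; rating 4 ≥ 3 ✓; 30 hrs/wk ≥ 20 ✓ → eligible.
Dependent Care FSA — service 2175 days ≥ 2 years (≈730 days) ✓; site Pune ✗ (not Lyon) → not eligible.

Travel Insurance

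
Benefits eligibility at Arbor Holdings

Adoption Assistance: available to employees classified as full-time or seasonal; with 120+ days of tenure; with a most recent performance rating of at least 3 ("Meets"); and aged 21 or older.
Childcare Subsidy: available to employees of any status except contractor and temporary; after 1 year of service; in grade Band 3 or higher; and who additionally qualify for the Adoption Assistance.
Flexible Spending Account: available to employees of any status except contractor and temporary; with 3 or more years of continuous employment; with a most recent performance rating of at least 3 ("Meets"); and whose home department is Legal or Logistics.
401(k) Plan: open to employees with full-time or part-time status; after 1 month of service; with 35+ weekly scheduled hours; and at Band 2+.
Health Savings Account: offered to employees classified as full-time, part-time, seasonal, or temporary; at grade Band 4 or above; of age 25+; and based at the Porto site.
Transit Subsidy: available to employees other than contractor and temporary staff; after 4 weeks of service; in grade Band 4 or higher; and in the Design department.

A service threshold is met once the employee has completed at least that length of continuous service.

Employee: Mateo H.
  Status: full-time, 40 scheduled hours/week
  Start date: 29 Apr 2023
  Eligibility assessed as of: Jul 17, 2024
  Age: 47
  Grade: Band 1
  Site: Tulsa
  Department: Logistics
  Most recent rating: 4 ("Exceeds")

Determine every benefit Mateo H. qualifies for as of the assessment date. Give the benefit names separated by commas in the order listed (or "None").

Adoption Assistance

Service from 29 Apr 2023 to Jul 17, 2024: 445 days.
Adoption Assistance — status full-time ✓; service 445 days ≥ 120 days ✓; rating 4 ≥ 3 ✓; age 47 ≥ 21 ✓ → eligible.
Childcare Subsidy — status full-time ✓ (not excluded); service 445 days ≥ 1 year (≈365 days) ✓; grade Band 1 < Band 3 ✗ → not eligible.
Flexible Spending Account — status full-time ✓ (not excluded); service 445 days < 3 years (≈1095 days) ✗ → not eligible.
401(k) Plan — status full-time ✓; service 445 days ≥ 1 month (≈30 days) ✓; 40 hrs/wk ≥ 35 ✓; grade Band 1 < Band 2 ✗ → not eligible.
Health Savings Account — status full-time ✓; grade Band 1 < Band 4 ✗ → not eligible.
Transit Subsidy — status full-time ✓ (not excluded); service 445 days ≥ 4 weeks (≈28 days) ✓; grade Band 1 < Band 4 ✗ → not eligible.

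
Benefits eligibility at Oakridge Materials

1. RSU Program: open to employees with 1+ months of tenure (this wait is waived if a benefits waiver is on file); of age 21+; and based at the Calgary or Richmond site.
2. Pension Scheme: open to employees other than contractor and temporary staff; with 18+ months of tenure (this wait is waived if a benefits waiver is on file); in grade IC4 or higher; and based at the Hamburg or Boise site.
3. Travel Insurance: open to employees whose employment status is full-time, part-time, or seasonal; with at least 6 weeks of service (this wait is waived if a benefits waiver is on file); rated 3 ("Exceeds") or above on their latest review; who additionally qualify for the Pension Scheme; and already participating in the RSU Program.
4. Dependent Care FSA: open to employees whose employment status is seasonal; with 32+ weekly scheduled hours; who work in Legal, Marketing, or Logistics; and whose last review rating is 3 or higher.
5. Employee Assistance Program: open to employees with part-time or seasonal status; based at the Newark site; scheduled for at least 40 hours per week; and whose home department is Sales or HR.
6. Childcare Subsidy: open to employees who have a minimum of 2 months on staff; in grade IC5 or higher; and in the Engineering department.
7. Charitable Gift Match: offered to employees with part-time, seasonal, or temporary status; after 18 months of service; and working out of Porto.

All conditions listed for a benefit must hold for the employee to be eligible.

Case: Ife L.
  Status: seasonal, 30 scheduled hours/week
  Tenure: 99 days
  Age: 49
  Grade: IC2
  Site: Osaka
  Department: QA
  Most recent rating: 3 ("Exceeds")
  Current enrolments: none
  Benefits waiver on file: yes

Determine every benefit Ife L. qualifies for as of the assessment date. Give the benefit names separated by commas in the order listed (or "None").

None

RSU Program — benefits waiver on file ✓; age 49 ≥ 21 ✓; site Osaka ✗ (not Calgary or Richmond) → not eligible.
Pension Scheme — status seasonal ✓ (not excluded); benefits waiver on file ✓; grade IC2 < IC4 ✗ → not eligible.
Travel Insurance — status seasonal ✓; benefits waiver on file ✓; rating 3 ≥ 3 ✓; not eligible for Pension Scheme ✗ → not eligible.
Dependent Care FSA — status seasonal ✓; 30 hrs/wk < 32 ✗ → not eligible.
Employee Assistance Program — status seasonal ✓; site Osaka ✗ (not Newark) → not eligible.
Childcare Subsidy — service 99 days ≥ 2 months (≈60 days) ✓; grade IC2 < IC5 ✗ → not eligible.
Charitable Gift Match — status seasonal ✓; service 99 days < 18 months (≈540 days) ✗ → not eligible.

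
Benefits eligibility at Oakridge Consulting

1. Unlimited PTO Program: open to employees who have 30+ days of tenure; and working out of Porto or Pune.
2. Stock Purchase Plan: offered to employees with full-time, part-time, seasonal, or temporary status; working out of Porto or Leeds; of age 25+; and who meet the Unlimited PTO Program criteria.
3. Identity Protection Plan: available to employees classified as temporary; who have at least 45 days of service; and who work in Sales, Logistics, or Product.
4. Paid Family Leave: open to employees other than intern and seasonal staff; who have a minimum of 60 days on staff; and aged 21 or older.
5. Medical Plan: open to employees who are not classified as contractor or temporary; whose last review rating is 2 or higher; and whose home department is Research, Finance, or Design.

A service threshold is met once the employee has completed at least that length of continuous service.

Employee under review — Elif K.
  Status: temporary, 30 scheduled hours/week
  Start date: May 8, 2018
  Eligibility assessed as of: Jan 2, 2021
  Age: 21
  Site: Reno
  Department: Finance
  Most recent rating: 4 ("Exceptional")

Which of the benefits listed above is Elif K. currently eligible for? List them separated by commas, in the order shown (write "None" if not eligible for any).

Paid Family Leave

Service from May 8, 2018 to Jan 2, 2021: 970 days.
Unlimited PTO Program — service 970 days ≥ 30 days ✓; site Reno ✗ (not Porto or Pune) → not eligible.
Stock Purchase Plan — status temporary ✓; site Reno ✗ (not Porto or Leeds) → not eligible.
Identity Protection Plan — status temporary ✓; service 970 days ≥ 45 days ✓; dept Finance ✗ → not eligible.
Paid Family Leave — status temporary ✓ (not excluded); service 970 days ≥ 60 days ✓; age 21 ≥ 21 ✓ → eligible.
Medical Plan — status temporary ✗ (excluded) → not eligible.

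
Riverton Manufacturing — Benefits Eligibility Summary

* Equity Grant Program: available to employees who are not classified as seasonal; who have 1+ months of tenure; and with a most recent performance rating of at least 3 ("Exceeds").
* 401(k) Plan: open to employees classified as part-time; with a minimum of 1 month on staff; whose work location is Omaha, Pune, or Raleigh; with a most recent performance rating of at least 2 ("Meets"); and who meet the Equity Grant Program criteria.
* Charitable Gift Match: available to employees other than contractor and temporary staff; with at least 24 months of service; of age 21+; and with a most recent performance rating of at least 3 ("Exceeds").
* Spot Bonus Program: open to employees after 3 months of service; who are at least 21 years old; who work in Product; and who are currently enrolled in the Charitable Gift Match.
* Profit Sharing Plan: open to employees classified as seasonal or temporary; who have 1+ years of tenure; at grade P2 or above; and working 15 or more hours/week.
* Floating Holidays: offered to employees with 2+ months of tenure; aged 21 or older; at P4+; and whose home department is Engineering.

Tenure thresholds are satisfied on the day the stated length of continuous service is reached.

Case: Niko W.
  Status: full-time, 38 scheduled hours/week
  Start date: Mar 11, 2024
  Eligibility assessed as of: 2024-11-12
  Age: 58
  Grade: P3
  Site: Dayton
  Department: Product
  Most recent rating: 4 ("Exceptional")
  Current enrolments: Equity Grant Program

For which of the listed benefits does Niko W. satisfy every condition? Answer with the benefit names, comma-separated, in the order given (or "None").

Service from Mar 11, 2024 to 2024-11-12: 246 days.
Equity Grant Program — status full-time ✓ (not excluded); service 246 days ≥ 1 month (≈30 days) ✓; rating 4 ≥ 3 ✓ → eligible.
401(k) Plan — status full-time ✗ (requires part-time) → not eligible.
Charitable Gift Match — status full-time ✓ (not excluded); service 246 days < 24 months (≈720 days) ✗ → not eligible.
Spot Bonus Program — service 246 days ≥ 3 months (≈90 days) ✓; age 58 ≥ 21 ✓; dept Product ✓; not enrolled in Charitable Gift Match ✗ → not eligible.
Profit Sharing Plan — status full-time ✗ (requires seasonal or temporary) → not eligible.
Floating Holidays — service 246 days ≥ 2 months (≈60 days) ✓; age 58 ≥ 21 ✓; grade P3 < P4 ✗ → not eligible.

Equity Grant Program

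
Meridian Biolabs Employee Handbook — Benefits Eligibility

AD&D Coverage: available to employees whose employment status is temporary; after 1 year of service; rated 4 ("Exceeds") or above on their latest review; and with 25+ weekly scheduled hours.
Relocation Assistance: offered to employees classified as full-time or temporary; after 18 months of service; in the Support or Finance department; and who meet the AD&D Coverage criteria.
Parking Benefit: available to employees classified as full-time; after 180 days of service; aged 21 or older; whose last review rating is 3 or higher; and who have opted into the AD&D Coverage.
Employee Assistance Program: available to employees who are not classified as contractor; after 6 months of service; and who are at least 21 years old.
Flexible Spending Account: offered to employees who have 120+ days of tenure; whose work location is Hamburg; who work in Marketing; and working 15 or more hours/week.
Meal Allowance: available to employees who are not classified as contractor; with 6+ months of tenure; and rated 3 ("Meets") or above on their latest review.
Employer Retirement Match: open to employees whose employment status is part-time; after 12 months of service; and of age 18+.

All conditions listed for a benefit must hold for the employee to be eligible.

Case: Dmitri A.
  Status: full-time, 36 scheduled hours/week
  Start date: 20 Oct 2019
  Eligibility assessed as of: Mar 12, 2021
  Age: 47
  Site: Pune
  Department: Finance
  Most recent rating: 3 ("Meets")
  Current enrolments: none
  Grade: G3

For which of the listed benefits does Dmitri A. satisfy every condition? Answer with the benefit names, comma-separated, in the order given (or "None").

Employee Assistance Program, Meal Allowance

Service from 20 Oct 2019 to Mar 12, 2021: 509 days.
AD&D Coverage — status full-time ✗ (requires temporary) → not eligible.
Relocation Assistance — status full-time ✓; service 509 days < 18 months (≈540 days) ✗ → not eligible.
Parking Benefit — status full-time ✓; service 509 days ≥ 180 days ✓; age 47 ≥ 21 ✓; rating 3 ≥ 3 ✓; not enrolled in AD&D Coverage ✗ → not eligible.
Employee Assistance Program — status full-time ✓ (not excluded); service 509 days ≥ 6 months (≈180 days) ✓; age 47 ≥ 21 ✓ → eligible.
Flexible Spending Account — service 509 days ≥ 120 days ✓; site Pune ✗ (not Hamburg) → not eligible.
Meal Allowance — status full-time ✓ (not excluded); service 509 days ≥ 6 months (≈180 days) ✓; rating 3 ≥ 3 ✓ → eligible.
Employer Retirement Match — status full-time ✗ (requires part-time) → not eligible.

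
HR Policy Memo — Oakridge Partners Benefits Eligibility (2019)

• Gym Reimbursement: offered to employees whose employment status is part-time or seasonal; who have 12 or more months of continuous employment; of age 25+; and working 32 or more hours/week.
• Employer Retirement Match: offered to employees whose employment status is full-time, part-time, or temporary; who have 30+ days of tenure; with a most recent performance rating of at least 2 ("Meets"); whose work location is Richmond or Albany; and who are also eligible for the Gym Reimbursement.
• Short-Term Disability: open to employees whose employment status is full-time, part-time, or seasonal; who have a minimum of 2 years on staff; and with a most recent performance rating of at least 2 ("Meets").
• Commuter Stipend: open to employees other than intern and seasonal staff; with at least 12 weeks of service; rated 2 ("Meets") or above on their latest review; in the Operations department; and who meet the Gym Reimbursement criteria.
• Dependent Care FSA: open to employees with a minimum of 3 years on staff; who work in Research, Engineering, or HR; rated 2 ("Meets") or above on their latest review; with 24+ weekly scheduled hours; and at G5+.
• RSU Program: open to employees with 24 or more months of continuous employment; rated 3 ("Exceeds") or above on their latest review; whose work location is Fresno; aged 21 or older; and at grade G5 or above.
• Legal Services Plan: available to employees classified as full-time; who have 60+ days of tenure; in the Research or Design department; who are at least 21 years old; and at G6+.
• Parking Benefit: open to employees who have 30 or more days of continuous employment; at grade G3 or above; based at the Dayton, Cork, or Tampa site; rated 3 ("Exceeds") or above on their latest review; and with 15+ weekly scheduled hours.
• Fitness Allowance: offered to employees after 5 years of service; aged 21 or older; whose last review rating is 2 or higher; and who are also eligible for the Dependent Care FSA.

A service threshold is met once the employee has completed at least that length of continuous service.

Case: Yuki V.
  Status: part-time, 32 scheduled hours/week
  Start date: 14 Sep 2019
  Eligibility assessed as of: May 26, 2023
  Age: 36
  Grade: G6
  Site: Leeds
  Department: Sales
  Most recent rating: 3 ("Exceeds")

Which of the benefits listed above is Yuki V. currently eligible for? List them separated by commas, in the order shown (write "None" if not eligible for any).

Service from 14 Sep 2019 to May 26, 2023: 1350 days.
Gym Reimbursement — status part-time ✓; service 1350 days ≥ 12 months (≈360 days) ✓; age 36 ≥ 25 ✓; 32 hrs/wk ≥ 32 ✓ → eligible.
Employer Retirement Match — status part-time ✓; service 1350 days ≥ 30 days ✓; rating 3 ≥ 2 ✓; site Leeds ✗ (not Richmond or Albany) → not eligible.
Short-Term Disability — status part-time ✓; service 1350 days ≥ 2 years (≈730 days) ✓; rating 3 ≥ 2 ✓ → eligible.
Commuter Stipend — status part-time ✓ (not excluded); service 1350 days ≥ 12 weeks (≈84 days) ✓; rating 3 ≥ 2 ✓; dept Sales ✗ → not eligible.
Dependent Care FSA — service 1350 days ≥ 3 years (≈1095 days) ✓; dept Sales ✗ → not eligible.
RSU Program — service 1350 days ≥ 24 months (≈720 days) ✓; rating 3 ≥ 3 ✓; site Leeds ✗ (not Fresno) → not eligible.
Legal Services Plan — status part-time ✗ (requires full-time) → not eligible.
Parking Benefit — service 1350 days ≥ 30 days ✓; grade G6 ≥ G3 ✓; site Leeds ✗ (not Dayton, Cork, or Tampa) → not eligible.
Fitness Allowance — service 1350 days < 5 years (≈1825 days) ✗ → not eligible.

Gym Reimbursement, Short-Term Disability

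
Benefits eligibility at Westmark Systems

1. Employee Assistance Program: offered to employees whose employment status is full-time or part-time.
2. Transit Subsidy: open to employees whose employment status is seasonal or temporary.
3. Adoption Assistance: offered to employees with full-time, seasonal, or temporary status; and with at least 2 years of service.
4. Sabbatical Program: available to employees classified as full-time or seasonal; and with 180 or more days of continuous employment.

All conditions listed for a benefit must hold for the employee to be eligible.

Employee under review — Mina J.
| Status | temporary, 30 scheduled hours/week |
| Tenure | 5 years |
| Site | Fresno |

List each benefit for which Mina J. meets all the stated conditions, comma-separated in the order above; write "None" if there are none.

Transit Subsidy, Adoption Assistance

Employee Assistance Program — status temporary ✗ (requires full-time or part-time) → not eligible.
Transit Subsidy — status temporary ✓ → eligible.
Adoption Assistance — status temporary ✓; service 5 years ≥ 2 years ✓ → eligible.
Sabbatical Program — status temporary ✗ (requires full-time or seasonal) → not eligible.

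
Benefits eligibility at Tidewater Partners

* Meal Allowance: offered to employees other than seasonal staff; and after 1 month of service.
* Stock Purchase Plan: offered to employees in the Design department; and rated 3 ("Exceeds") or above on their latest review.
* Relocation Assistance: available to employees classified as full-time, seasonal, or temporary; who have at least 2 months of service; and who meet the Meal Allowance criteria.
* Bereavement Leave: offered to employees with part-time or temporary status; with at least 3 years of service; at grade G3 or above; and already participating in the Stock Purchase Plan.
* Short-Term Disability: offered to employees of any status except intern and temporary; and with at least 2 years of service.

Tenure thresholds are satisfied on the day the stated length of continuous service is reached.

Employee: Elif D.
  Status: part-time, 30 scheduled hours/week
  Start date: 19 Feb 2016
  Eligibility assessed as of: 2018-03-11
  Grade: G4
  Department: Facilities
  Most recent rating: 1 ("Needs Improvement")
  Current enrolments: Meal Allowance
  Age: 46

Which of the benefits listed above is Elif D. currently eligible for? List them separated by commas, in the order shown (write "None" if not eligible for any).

Meal Allowance, Short-Term Disability

Service from 19 Feb 2016 to 2018-03-11: 751 days.
Meal Allowance — status part-time ✓ (not excluded); service 751 days ≥ 1 month (≈30 days) ✓ → eligible.
Stock Purchase Plan — dept Facilities ✗ → not eligible.
Relocation Assistance — status part-time ✗ (requires full-time, seasonal, or temporary) → not eligible.
Bereavement Leave — status part-time ✓; service 751 days < 3 years (≈1095 days) ✗ → not eligible.
Short-Term Disability — status part-time ✓ (not excluded); service 751 days ≥ 2 years (≈730 days) ✓ → eligible.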